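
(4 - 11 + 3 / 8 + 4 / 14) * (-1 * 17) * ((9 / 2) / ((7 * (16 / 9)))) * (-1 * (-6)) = 233.82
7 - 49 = -42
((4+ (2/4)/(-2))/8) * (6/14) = 45/224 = 0.20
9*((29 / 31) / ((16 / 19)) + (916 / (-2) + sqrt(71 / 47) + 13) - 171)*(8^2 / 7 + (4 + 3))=-310169745 / 3472 + 1017*sqrt(3337) / 329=-89156.04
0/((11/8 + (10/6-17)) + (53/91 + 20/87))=0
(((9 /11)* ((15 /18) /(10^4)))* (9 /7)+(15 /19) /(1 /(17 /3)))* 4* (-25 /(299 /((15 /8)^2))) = -1178123085 /223967744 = -5.26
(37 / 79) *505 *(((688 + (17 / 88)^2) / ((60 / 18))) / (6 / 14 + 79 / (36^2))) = 33869185354557 / 339612152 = 99729.01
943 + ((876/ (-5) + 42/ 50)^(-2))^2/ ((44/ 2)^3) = 3625160266534074665929/ 3844284482008562328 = 943.00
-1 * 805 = -805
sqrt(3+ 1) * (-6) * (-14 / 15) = 56 / 5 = 11.20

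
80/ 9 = 8.89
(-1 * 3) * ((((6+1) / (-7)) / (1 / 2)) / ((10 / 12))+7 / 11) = 5.29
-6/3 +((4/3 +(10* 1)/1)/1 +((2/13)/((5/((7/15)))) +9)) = 5963/325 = 18.35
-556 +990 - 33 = 401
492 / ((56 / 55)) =6765 / 14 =483.21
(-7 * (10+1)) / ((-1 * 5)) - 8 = 37 / 5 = 7.40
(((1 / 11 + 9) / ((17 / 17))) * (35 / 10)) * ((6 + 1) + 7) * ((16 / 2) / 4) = 9800 / 11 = 890.91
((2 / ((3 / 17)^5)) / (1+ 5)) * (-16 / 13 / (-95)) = 22717712 / 900315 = 25.23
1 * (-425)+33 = -392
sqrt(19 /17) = sqrt(323) /17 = 1.06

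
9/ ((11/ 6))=54/ 11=4.91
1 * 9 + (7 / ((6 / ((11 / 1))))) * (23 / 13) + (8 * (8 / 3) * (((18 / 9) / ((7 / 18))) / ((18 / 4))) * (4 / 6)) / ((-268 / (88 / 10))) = 17104691 / 548730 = 31.17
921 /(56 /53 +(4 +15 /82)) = 4002666 /22771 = 175.78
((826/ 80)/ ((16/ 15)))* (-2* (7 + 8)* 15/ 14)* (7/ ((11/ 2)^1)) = -278775/ 704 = -395.99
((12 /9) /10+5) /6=77 /90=0.86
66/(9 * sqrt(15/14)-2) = 1848/1159 + 594 * sqrt(210)/1159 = 9.02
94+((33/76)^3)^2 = 18115084754113/192699928576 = 94.01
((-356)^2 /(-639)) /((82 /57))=-1203992 /8733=-137.87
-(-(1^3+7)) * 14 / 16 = 7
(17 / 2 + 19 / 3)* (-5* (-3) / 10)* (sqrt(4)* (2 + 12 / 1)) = 623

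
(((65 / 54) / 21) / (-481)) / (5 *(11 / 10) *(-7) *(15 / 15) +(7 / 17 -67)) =85 / 74957967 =0.00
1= 1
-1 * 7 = -7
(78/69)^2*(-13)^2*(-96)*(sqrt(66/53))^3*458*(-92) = 1326093170688*sqrt(3498)/64607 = 1213959968.85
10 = 10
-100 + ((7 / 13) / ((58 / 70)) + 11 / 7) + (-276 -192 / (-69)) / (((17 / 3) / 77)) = -3931675814 / 1031849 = -3810.32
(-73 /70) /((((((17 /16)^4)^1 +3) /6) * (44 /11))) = -3588096 /9804515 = -0.37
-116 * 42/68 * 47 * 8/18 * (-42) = 1068592/17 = 62858.35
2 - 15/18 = 7/6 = 1.17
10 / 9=1.11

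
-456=-456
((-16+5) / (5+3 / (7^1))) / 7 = -11 / 38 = -0.29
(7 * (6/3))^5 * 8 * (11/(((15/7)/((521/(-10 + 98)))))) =1961444128/15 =130762941.87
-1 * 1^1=-1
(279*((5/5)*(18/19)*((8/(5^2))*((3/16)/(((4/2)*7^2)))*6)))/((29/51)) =1152549/674975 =1.71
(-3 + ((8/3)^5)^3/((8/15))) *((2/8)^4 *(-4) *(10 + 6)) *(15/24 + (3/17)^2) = -33359161019431921/44232897312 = -754170.83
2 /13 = 0.15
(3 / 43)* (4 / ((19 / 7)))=84 / 817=0.10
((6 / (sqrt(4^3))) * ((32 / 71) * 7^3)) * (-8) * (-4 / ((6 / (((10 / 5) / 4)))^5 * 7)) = 49 / 23004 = 0.00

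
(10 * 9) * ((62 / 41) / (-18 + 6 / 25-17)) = -139500 / 35629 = -3.92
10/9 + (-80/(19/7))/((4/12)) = -14930/171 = -87.31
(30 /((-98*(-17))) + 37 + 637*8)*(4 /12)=1425268 /833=1711.01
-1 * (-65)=65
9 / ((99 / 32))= 32 / 11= 2.91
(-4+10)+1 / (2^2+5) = 55 / 9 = 6.11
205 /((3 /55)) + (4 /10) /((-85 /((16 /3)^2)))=14375113 /3825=3758.20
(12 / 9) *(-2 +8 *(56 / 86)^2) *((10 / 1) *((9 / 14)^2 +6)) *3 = 32355180 / 90601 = 357.12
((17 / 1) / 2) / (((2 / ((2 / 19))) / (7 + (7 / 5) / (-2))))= 1071 / 380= 2.82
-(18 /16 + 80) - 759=-6721 /8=-840.12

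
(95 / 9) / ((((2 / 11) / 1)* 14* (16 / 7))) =1045 / 576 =1.81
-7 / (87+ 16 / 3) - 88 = -24397 / 277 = -88.08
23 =23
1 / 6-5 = -29 / 6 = -4.83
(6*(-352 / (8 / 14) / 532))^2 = 17424 / 361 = 48.27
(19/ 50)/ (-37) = -19/ 1850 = -0.01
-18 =-18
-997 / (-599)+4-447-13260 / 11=-10850700 / 6589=-1646.79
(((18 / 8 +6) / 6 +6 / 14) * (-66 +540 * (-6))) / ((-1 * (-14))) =-166953 / 392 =-425.90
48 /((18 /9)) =24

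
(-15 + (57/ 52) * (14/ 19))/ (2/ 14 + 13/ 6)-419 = -536108/ 1261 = -425.15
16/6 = 8/3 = 2.67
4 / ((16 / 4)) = 1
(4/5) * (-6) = -24/5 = -4.80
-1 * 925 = -925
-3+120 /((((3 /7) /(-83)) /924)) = -21473763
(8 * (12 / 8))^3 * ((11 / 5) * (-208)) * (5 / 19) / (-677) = 3953664 / 12863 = 307.37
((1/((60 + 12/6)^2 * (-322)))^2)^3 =1/3596131002553616539884044331075764224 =0.00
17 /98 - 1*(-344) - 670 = -31931 /98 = -325.83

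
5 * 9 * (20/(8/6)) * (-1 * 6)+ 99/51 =-68817/17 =-4048.06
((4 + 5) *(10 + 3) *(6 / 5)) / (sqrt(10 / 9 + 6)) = 1053 / 20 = 52.65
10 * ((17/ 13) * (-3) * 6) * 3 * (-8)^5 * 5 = 1504051200/ 13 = 115696246.15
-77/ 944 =-0.08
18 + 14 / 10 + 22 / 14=734 / 35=20.97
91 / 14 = 13 / 2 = 6.50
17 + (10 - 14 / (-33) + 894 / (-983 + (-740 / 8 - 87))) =681707 / 25575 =26.66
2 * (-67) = -134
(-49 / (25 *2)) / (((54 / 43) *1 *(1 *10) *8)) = -2107 / 216000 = -0.01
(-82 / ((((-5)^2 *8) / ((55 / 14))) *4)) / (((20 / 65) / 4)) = -5863 / 1120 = -5.23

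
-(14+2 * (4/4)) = -16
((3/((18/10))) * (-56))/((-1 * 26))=140/39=3.59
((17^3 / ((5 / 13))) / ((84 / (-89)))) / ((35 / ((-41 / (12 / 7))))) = 233057981 / 25200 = 9248.33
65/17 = 3.82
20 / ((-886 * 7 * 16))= -5 / 24808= -0.00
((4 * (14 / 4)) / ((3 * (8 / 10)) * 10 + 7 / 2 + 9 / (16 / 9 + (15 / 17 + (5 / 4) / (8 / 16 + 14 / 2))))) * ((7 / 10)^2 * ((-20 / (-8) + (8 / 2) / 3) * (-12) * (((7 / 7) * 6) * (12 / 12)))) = -16377564 / 265415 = -61.71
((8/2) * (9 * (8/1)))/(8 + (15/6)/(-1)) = 576/11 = 52.36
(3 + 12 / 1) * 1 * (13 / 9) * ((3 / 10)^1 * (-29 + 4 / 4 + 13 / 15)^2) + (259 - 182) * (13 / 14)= 1092806 / 225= 4856.92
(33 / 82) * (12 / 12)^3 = 33 / 82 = 0.40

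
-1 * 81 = -81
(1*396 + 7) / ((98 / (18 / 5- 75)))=-20553 / 70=-293.61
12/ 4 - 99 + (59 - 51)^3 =416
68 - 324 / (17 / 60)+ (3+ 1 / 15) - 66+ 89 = -267613 / 255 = -1049.46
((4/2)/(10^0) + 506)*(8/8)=508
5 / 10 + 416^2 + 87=173143.50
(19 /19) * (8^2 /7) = 64 /7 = 9.14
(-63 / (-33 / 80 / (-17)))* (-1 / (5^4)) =5712 / 1375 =4.15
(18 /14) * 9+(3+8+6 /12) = 323 /14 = 23.07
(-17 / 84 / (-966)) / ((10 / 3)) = 0.00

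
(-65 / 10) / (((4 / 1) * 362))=-13 / 2896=-0.00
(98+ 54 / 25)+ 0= 2504 / 25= 100.16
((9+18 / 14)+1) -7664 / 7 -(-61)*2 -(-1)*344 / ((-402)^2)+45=-259212214 / 282807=-916.57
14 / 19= 0.74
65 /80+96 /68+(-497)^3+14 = -33391660243 /272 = -122763456.78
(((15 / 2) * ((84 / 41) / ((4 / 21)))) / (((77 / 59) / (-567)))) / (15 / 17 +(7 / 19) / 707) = -1031313671955 / 25979404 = -39697.36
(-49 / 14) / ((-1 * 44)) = 7 / 88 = 0.08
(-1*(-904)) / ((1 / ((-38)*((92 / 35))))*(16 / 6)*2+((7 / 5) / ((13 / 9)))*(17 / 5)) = 385171800 / 1381331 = 278.84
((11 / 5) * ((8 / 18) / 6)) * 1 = 22 / 135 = 0.16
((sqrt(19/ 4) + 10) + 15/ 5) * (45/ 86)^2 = 2025 * sqrt(19)/ 14792 + 26325/ 7396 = 4.16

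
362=362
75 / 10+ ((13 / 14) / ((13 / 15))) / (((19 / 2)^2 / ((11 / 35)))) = 265467 / 35378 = 7.50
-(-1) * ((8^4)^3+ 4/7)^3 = 111309863907617118778572956187492416/343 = 324518553666522212182428400000000.00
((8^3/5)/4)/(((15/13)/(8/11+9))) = 178048/825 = 215.82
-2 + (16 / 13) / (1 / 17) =246 / 13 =18.92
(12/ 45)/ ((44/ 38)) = 38/ 165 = 0.23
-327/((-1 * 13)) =327/13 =25.15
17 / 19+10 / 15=89 / 57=1.56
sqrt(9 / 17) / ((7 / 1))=3 * sqrt(17) / 119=0.10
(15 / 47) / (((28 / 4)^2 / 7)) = 0.05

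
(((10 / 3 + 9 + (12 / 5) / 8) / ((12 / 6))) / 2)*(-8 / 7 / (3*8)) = -0.15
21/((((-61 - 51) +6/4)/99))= -4158/221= -18.81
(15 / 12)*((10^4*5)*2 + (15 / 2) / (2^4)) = 16000075 / 128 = 125000.59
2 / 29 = 0.07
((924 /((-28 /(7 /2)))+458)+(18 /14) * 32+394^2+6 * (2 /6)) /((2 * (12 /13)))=28323139 /336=84295.06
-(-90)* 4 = 360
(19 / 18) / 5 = 19 / 90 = 0.21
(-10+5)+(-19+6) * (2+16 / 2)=-135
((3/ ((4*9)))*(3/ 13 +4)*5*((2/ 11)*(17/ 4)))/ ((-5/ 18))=-255/ 52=-4.90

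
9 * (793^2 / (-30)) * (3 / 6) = -94327.35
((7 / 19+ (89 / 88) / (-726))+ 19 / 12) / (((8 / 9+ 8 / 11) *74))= 7102467 / 435522560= 0.02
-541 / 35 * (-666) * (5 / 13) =360306 / 91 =3959.41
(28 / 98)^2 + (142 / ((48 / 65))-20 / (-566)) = 64035133 / 332808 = 192.41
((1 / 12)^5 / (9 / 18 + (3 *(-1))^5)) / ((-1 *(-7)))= -1 / 422392320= -0.00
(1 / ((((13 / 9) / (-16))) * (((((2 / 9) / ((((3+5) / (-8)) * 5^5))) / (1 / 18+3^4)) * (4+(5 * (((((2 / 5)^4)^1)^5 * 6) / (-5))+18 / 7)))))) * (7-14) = -383507609367370605468750 / 28514861774285627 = -13449393.95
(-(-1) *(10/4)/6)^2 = 0.17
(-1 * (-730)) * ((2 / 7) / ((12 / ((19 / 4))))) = 6935 / 84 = 82.56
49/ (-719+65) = -49/ 654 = -0.07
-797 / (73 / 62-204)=49414 / 12575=3.93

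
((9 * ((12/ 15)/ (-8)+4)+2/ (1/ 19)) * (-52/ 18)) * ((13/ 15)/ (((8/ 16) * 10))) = -36.60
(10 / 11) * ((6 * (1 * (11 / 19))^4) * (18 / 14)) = 718740 / 912247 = 0.79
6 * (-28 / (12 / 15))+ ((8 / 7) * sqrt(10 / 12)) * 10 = -210+ 40 * sqrt(30) / 21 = -199.57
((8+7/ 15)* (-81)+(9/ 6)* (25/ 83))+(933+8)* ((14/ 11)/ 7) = -4695169/ 9130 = -514.26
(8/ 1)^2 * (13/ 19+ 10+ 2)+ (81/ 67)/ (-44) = 45468413/ 56012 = 811.76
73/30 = 2.43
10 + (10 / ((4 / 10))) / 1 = 35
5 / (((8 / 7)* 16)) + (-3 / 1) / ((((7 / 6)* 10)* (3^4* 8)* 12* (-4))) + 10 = 310669 / 30240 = 10.27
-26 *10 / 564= -65 / 141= -0.46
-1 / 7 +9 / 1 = 62 / 7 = 8.86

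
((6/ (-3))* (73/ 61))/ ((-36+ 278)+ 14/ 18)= -1314/ 133285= -0.01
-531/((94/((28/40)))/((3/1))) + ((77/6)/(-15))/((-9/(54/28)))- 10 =-15284/705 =-21.68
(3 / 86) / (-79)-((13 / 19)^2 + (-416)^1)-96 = 783693611 / 2452634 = 319.53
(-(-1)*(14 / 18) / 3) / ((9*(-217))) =-1 / 7533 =-0.00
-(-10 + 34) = -24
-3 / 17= -0.18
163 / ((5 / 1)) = 163 / 5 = 32.60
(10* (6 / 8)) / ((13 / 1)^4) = 15 / 57122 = 0.00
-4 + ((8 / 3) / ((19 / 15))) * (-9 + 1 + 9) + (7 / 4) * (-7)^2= 6373 / 76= 83.86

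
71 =71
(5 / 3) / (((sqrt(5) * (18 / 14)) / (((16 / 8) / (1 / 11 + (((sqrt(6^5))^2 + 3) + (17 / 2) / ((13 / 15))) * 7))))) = 4004 * sqrt(5) / 421016913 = 0.00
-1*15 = -15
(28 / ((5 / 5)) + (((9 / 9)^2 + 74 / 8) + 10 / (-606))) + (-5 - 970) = -936.77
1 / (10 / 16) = 8 / 5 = 1.60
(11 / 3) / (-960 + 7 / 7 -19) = -11 / 2934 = -0.00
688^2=473344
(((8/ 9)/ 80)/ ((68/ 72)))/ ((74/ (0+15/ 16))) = 3/ 20128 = 0.00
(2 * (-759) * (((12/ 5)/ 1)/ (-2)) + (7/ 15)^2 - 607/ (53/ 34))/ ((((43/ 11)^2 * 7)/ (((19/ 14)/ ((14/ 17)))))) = 667601228041/ 30251673900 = 22.07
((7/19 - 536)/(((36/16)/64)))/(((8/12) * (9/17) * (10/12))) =-51801.53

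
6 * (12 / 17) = 72 / 17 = 4.24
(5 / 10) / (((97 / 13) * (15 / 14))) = 91 / 1455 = 0.06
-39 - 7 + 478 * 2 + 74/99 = 90164/99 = 910.75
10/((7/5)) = 50/7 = 7.14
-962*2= -1924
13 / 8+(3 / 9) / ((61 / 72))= 985 / 488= 2.02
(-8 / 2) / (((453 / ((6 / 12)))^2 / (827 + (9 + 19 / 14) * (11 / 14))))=-163687 / 40220964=-0.00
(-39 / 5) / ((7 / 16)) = -624 / 35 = -17.83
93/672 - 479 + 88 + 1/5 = -390.66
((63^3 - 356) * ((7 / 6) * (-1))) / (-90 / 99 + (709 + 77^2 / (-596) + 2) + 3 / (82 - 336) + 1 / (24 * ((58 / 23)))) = -84405663494152 / 202867060139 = -416.06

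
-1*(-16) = 16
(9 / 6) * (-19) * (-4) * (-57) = -6498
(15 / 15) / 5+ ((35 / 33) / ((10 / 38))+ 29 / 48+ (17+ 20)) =110443 / 2640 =41.83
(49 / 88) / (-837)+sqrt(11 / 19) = -49 / 73656+sqrt(209) / 19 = 0.76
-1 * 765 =-765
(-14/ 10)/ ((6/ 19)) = -133/ 30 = -4.43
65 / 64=1.02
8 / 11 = 0.73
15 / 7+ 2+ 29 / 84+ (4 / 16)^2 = 1529 / 336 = 4.55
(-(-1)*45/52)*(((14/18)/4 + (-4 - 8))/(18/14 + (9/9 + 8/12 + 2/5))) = -223125/73216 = -3.05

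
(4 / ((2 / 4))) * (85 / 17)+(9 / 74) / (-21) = 20717 / 518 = 39.99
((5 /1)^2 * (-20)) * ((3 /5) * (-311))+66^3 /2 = 237048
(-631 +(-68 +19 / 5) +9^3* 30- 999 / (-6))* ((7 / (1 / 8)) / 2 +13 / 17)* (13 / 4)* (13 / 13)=1356666441 / 680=1995097.71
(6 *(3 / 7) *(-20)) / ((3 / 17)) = -2040 / 7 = -291.43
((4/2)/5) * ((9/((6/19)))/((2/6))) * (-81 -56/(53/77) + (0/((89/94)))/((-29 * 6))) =-294291/53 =-5552.66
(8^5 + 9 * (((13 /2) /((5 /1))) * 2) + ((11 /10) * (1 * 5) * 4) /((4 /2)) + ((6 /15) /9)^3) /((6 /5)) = 1494559354 /54675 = 27335.33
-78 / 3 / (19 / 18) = -468 / 19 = -24.63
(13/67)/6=0.03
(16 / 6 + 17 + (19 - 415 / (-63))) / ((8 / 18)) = 2851 / 28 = 101.82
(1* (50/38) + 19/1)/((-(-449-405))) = 193/8113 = 0.02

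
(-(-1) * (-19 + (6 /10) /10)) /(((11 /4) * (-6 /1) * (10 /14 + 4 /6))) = 6629 /7975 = 0.83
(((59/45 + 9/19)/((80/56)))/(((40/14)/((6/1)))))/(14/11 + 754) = 0.00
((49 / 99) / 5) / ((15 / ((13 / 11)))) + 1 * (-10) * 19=-189.99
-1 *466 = -466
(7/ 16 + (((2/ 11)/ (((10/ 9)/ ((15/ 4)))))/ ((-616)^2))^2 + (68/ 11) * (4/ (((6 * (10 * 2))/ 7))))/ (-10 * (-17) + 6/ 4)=7860674426124983/ 717106377829416960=0.01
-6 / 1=-6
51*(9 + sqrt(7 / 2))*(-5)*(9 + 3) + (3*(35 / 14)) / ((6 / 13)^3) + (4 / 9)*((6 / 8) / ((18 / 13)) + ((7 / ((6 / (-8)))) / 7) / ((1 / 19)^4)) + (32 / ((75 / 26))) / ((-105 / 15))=-7914739283 / 75600 - 1530*sqrt(14)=-110417.05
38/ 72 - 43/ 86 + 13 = 469/ 36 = 13.03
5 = 5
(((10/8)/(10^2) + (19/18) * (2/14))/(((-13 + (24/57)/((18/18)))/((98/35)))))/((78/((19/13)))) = -297103/436222800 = -0.00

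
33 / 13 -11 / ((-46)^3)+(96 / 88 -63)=-826381067 / 13919048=-59.37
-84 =-84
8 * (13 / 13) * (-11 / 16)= -11 / 2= -5.50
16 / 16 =1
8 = 8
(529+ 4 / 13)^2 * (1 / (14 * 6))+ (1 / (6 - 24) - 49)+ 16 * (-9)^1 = 19117519 / 6084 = 3142.26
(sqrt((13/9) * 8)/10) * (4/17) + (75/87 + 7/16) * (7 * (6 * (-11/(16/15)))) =-2089395/3712 + 4 * sqrt(26)/255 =-562.80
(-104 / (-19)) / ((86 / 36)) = 1872 / 817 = 2.29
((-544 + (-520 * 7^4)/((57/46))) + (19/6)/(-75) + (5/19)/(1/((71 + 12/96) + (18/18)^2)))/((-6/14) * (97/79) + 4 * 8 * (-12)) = 19065841342807/7272390600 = 2621.67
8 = 8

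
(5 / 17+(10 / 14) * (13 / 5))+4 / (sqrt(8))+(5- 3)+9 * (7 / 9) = sqrt(2)+1327 / 119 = 12.57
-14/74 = -7/37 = -0.19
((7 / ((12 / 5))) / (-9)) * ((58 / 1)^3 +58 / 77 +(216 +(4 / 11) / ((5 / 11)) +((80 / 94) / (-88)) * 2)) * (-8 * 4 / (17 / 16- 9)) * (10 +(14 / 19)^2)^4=-3153005808.56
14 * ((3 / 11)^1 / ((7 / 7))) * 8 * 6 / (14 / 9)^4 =118098 / 3773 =31.30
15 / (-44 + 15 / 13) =-0.35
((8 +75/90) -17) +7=-7/6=-1.17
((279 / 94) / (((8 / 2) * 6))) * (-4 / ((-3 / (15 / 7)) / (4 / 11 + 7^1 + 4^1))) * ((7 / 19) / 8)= 58125 / 314336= 0.18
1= 1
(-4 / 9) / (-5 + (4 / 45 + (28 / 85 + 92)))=-68 / 13375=-0.01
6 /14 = 3 /7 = 0.43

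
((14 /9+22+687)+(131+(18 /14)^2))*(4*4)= 5949680 /441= 13491.34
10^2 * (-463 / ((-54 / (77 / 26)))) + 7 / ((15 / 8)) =2542.98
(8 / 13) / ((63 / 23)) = 184 / 819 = 0.22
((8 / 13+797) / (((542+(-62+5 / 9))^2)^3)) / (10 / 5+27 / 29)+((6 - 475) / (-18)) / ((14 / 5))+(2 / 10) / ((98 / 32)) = 119552058113954831338853243099 / 12757851115716435688476562500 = 9.37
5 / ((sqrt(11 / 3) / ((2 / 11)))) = 10*sqrt(33) / 121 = 0.47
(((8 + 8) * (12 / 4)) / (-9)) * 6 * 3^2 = -288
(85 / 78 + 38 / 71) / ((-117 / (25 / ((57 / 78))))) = -224975 / 473499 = -0.48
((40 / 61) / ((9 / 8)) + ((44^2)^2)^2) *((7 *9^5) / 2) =177105414386495889504 / 61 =2903367448958949008.26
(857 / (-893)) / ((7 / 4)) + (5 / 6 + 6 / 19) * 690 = 4952957 / 6251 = 792.35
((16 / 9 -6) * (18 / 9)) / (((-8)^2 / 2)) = -0.26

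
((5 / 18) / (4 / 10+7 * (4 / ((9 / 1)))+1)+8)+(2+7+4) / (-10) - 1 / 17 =115656 / 17255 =6.70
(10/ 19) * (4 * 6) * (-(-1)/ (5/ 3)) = 144/ 19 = 7.58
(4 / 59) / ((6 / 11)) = 22 / 177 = 0.12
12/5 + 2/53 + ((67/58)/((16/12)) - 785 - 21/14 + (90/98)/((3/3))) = -2356626667/3012520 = -782.28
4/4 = 1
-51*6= -306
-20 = -20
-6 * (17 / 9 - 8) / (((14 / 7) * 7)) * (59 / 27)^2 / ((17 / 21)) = 191455 / 12393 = 15.45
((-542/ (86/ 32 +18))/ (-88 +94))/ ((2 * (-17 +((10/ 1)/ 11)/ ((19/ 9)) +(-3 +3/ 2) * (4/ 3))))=453112/ 3853833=0.12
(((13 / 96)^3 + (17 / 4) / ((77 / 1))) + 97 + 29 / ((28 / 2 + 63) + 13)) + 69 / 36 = 33822730261 / 340623360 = 99.30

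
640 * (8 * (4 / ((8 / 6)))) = 15360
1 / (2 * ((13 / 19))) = 0.73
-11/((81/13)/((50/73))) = -7150/5913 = -1.21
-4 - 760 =-764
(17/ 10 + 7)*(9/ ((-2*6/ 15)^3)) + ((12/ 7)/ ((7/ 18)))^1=-148.52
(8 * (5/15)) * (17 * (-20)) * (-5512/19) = 14992640/57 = 263028.77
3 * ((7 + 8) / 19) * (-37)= -1665 / 19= -87.63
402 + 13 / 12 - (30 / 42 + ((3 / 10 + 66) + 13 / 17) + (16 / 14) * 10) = 2312473 / 7140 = 323.88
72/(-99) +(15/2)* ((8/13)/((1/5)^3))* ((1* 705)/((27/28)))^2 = 1190650997192/3861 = 308378916.65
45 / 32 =1.41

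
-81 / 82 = -0.99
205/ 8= 25.62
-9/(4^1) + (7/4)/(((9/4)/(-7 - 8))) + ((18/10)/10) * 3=-4013/300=-13.38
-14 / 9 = -1.56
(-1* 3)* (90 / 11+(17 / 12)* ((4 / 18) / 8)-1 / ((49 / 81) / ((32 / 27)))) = -1458091 / 77616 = -18.79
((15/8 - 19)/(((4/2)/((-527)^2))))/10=-38048873/160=-237805.46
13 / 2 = 6.50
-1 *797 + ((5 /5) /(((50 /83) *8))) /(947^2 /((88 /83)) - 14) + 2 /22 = -32624384934457 /40938653250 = -796.91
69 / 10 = 6.90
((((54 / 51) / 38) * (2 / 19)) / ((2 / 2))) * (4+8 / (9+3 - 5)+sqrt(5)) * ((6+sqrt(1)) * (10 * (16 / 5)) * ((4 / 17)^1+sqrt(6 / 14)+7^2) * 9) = 5184 * (17 * sqrt(21)+5859) * (7 * sqrt(5)+36) / 730303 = 2176.77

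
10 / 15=0.67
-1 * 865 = -865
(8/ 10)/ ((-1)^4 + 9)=2/ 25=0.08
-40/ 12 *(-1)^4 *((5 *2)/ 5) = -20/ 3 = -6.67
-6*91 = -546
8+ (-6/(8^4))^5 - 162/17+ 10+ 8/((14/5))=11.33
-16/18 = -8/9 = -0.89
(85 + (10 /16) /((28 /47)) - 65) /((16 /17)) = 80155 /3584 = 22.36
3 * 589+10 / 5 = 1769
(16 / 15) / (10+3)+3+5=1576 / 195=8.08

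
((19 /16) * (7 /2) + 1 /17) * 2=2293 /272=8.43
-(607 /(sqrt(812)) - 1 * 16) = 16 - 607 * sqrt(203) /406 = -5.30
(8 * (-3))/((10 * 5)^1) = -12/25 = -0.48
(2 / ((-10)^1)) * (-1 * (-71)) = -71 / 5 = -14.20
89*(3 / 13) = 267 / 13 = 20.54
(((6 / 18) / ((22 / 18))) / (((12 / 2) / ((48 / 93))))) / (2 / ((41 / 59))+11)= 328 / 194029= 0.00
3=3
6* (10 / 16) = 15 / 4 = 3.75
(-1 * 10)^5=-100000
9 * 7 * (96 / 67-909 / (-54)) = 154203 / 134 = 1150.77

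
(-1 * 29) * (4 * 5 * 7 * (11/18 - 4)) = 123830/9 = 13758.89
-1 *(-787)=787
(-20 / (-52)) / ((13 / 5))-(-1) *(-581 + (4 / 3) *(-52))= -329644 / 507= -650.19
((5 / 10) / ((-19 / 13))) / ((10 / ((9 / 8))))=-117 / 3040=-0.04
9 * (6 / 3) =18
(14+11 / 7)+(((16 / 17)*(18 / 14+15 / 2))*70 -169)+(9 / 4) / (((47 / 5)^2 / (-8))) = 111770448 / 262871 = 425.19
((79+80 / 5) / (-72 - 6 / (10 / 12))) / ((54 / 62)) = -14725 / 10692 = -1.38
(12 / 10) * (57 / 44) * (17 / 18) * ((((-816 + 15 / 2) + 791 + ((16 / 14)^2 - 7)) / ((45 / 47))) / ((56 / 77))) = -34506413 / 705600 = -48.90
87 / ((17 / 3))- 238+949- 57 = 11379 / 17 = 669.35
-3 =-3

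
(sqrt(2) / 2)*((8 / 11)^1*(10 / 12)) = 10*sqrt(2) / 33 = 0.43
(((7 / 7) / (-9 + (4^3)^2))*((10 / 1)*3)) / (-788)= -15 / 1610278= -0.00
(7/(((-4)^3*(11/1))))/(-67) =7/47168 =0.00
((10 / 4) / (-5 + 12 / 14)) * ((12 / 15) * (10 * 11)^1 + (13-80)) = -735 / 58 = -12.67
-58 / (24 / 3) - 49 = -225 / 4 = -56.25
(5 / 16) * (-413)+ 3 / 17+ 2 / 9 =-314969 / 2448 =-128.66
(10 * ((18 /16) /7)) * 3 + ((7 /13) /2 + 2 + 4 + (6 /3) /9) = 37061 /3276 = 11.31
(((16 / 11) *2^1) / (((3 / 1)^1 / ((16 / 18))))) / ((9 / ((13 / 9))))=3328 / 24057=0.14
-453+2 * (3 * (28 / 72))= -1352 / 3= -450.67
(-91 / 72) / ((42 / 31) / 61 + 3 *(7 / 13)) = -319579 / 414072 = -0.77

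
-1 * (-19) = 19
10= 10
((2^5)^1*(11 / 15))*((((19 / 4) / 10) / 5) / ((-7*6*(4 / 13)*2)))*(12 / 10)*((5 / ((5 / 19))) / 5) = -51623 / 131250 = -0.39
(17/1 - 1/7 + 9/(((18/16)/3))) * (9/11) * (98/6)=546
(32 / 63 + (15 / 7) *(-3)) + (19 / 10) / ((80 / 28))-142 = -1855421 / 12600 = -147.26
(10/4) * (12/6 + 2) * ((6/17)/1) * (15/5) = 180/17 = 10.59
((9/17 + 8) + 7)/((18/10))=440/51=8.63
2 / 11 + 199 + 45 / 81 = 19774 / 99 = 199.74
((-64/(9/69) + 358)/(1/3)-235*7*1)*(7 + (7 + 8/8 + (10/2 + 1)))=-42903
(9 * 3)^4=531441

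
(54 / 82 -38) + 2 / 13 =-19821 / 533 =-37.19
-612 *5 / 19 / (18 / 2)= -340 / 19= -17.89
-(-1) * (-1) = -1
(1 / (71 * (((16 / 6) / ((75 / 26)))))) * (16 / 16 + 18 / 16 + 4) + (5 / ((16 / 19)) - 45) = -4603975 / 118144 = -38.97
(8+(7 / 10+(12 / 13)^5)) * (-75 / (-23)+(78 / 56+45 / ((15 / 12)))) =910858222791 / 2391126920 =380.93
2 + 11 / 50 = 111 / 50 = 2.22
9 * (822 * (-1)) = -7398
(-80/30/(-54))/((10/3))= 2/135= 0.01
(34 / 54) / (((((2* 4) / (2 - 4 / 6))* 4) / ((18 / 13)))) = 17 / 468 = 0.04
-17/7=-2.43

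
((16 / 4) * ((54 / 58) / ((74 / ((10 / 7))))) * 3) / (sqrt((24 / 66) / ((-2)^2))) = 1620 * sqrt(11) / 7511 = 0.72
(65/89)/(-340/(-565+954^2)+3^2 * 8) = 3477695/342845444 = 0.01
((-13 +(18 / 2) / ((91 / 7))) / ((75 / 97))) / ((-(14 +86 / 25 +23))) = 15520 / 39429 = 0.39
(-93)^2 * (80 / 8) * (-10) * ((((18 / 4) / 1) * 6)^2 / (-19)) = 630512100 / 19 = 33184847.37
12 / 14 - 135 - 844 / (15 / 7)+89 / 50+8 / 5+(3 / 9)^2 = -1652233 / 3150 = -524.52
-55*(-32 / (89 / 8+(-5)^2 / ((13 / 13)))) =48.72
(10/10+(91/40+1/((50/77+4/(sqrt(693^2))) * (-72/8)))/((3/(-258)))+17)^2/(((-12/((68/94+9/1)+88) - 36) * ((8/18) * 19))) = -243603997768989/2794603174400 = -87.17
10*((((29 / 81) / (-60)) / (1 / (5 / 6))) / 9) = -145 / 26244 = -0.01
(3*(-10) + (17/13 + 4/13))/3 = -123/13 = -9.46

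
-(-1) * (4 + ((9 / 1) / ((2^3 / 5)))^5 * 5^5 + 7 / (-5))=2883252379109 / 163840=17597975.95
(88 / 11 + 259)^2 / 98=71289 / 98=727.44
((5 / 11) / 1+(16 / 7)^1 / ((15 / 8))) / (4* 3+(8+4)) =1933 / 27720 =0.07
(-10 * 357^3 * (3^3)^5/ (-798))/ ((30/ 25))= 259073461834425/ 38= 6817722679853.29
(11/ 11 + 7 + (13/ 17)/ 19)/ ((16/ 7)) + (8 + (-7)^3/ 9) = -1236917/ 46512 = -26.59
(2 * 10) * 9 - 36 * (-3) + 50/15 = 874/3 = 291.33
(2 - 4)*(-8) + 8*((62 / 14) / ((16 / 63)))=311 / 2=155.50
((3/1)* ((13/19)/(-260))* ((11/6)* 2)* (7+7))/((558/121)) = -9317/106020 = -0.09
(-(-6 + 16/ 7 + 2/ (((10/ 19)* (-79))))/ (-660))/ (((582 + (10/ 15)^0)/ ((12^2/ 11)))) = -124836/ 975256975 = -0.00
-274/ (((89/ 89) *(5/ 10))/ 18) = -9864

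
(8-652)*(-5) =3220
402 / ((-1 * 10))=-201 / 5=-40.20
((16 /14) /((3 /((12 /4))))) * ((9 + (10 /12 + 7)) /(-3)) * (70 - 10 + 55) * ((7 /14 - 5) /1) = 23230 /7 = 3318.57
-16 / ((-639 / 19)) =0.48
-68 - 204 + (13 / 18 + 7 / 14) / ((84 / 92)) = -51155 / 189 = -270.66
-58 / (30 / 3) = -29 / 5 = -5.80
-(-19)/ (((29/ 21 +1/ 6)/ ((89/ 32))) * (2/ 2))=35511/ 1040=34.15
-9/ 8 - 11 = -97/ 8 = -12.12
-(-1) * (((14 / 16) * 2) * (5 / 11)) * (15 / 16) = 525 / 704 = 0.75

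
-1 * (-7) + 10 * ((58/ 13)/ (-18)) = 529/ 117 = 4.52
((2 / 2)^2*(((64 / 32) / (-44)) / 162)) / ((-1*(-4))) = -1 / 14256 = -0.00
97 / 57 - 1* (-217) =12466 / 57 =218.70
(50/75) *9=6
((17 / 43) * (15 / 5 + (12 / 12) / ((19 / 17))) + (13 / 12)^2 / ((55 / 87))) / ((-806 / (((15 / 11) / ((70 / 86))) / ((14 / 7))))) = -0.00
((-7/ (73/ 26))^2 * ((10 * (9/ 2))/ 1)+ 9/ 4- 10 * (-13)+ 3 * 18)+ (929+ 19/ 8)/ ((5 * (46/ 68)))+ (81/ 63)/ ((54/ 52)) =19112859259/ 25739070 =742.56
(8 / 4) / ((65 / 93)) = 186 / 65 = 2.86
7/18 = 0.39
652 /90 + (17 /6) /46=30247 /4140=7.31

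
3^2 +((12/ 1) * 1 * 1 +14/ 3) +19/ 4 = 365/ 12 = 30.42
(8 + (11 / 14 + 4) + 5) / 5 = 249 / 70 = 3.56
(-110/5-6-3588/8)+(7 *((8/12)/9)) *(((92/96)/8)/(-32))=-39522977/82944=-476.50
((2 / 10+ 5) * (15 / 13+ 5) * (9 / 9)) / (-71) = -32 / 71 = -0.45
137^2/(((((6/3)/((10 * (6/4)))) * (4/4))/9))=2533815/2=1266907.50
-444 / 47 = -9.45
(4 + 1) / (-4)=-1.25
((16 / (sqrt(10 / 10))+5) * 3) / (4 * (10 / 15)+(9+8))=189 / 59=3.20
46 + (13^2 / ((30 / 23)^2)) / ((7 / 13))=1452013 / 6300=230.48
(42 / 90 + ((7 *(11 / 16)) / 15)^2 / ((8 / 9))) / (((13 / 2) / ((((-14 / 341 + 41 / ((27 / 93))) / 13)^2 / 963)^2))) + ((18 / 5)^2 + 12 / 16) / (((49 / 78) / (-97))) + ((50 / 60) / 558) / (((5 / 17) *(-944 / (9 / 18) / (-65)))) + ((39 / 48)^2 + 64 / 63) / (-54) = -14357537811867909634540620650124827149 / 6782131423059486655005431108121600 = -2116.97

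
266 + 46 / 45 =12016 / 45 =267.02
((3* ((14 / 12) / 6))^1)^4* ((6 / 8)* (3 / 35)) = 343 / 46080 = 0.01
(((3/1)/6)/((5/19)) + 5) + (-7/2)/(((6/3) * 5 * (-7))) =139/20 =6.95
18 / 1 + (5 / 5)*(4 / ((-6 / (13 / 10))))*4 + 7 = 323 / 15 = 21.53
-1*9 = -9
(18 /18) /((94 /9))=9 /94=0.10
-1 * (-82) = 82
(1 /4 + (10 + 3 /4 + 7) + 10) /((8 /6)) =21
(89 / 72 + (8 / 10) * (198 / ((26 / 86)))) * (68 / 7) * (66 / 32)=459611779 / 43680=10522.25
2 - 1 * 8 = -6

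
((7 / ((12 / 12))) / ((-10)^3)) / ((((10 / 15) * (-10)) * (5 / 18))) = 189 / 50000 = 0.00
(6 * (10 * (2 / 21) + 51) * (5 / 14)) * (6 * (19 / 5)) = 124374 / 49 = 2538.24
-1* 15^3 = -3375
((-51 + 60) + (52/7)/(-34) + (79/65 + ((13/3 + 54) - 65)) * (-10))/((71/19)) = 5581231/329511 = 16.94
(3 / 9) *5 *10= 50 / 3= 16.67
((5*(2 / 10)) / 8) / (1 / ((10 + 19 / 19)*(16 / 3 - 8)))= -11 / 3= -3.67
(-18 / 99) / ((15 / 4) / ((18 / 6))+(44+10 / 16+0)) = -16 / 4037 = -0.00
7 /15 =0.47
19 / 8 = 2.38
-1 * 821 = -821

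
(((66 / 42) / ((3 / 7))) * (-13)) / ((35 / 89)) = -12727 / 105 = -121.21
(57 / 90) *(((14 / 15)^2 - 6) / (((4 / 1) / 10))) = -8.12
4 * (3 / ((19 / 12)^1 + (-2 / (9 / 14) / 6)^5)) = 688747536 / 88725115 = 7.76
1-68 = -67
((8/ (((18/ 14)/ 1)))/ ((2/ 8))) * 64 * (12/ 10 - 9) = -186368/ 15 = -12424.53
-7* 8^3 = -3584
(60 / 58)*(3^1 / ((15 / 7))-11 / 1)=-288 / 29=-9.93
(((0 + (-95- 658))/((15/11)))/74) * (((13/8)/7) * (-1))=35893/20720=1.73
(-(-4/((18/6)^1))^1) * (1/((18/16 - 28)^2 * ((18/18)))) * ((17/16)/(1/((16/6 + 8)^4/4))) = 71303168/11232675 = 6.35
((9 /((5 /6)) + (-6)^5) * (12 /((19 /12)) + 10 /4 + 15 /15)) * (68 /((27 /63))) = -1296762516 /95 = -13650131.75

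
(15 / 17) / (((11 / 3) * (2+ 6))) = 45 / 1496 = 0.03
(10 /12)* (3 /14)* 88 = 110 /7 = 15.71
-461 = -461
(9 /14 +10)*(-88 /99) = -596 /63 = -9.46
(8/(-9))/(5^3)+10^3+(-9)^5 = -65305133/1125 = -58049.01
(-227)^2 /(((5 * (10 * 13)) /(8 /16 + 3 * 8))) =2524921 /1300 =1942.25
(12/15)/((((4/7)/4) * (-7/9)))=-36/5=-7.20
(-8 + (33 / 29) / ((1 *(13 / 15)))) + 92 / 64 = -31665 / 6032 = -5.25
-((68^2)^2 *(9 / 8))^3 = -13917605427298165358592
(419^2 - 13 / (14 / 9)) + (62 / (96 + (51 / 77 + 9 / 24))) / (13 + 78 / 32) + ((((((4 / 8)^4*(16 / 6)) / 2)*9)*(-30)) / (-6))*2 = 18144316212929 / 103350975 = 175560.18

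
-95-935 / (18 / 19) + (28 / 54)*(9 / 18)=-58411 / 54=-1081.69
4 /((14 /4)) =1.14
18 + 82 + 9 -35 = 74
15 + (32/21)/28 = 2213/147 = 15.05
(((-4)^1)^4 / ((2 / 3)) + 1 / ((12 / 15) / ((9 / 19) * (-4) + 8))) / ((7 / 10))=10630 / 19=559.47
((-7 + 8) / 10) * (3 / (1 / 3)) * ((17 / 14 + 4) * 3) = 1971 / 140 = 14.08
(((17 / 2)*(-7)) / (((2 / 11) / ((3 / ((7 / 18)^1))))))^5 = -3281155806652500249 / 32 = -102536118957890632.78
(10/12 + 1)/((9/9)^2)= 11/6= 1.83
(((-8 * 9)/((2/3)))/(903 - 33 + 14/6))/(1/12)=-3888/2617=-1.49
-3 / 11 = -0.27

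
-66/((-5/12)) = 792/5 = 158.40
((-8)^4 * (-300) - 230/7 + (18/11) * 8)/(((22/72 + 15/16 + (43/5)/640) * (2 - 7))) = 545006142720/2786399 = 195595.15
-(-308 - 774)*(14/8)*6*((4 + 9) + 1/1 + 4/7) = 165546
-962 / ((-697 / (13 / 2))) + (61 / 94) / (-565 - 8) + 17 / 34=177763738 / 18770907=9.47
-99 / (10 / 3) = -297 / 10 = -29.70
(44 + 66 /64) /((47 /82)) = 59081 /752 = 78.57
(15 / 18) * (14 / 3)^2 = 490 / 27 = 18.15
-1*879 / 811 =-879 / 811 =-1.08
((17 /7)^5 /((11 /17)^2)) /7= 410338673 /14235529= 28.82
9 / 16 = 0.56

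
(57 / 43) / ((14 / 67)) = 3819 / 602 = 6.34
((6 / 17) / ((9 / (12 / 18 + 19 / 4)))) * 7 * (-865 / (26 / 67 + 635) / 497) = -0.00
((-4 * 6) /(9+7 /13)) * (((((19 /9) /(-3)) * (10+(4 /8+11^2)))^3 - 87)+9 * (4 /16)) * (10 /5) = 1622250240611 /406782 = 3988008.91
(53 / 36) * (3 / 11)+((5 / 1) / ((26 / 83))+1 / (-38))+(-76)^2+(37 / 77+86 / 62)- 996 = 33947622083 / 7075068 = 4798.20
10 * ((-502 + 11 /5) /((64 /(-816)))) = 127449 /2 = 63724.50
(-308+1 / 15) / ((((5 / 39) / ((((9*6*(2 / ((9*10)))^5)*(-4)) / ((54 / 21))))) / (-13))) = -21857108 / 1537734375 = -0.01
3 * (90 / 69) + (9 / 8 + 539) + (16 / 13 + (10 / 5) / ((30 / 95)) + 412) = 963.60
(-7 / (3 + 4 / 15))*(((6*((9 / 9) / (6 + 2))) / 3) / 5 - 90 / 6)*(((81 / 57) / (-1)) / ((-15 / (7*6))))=24219 / 190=127.47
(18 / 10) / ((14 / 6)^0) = 9 / 5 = 1.80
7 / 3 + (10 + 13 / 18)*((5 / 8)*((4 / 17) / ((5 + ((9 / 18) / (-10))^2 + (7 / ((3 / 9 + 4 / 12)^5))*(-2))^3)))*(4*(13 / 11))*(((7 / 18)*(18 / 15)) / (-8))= 12250087192365071 / 5250036427281459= 2.33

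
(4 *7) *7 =196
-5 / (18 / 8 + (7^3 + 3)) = -20 / 1393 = -0.01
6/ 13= 0.46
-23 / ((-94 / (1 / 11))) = 23 / 1034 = 0.02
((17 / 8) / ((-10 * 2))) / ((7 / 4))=-17 / 280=-0.06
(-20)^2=400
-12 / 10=-6 / 5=-1.20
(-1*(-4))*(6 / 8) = 3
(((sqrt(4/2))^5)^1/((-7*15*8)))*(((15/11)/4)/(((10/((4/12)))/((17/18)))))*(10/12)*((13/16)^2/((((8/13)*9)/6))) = -37349*sqrt(2)/1226244096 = -0.00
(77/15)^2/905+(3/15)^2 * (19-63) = -352451/203625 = -1.73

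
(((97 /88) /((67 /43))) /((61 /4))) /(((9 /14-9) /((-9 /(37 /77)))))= 204379 /1965847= 0.10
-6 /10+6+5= 52 /5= 10.40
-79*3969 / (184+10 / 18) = -2821959 / 1661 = -1698.95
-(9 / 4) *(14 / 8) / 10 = -63 / 160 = -0.39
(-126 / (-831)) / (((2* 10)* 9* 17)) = 7 / 141270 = 0.00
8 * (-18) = -144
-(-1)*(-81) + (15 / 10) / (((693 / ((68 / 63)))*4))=-2357569 / 29106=-81.00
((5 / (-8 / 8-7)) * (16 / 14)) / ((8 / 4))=-5 / 14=-0.36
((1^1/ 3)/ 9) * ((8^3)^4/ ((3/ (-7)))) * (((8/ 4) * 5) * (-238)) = 1144866482421760/ 81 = 14134154103972.35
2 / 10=1 / 5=0.20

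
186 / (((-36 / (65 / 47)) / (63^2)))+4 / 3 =-7997159 / 282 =-28358.72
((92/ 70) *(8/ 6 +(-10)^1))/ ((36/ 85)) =-5083/ 189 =-26.89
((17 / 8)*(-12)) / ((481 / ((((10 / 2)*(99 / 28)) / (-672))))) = 8415 / 6033664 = 0.00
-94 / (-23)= 94 / 23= 4.09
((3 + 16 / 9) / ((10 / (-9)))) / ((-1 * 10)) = 43 / 100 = 0.43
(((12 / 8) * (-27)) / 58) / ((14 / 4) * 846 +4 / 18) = -729 / 3091516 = -0.00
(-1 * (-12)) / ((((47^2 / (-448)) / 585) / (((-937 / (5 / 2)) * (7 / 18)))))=458395392 / 2209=207512.63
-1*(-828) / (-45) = -92 / 5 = -18.40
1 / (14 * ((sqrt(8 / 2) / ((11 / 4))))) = 11 / 112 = 0.10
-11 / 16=-0.69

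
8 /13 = 0.62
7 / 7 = 1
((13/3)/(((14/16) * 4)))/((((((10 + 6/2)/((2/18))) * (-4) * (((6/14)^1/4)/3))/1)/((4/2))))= -4/27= -0.15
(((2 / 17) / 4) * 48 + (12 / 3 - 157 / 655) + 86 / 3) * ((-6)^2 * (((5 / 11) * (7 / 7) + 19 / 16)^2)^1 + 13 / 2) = 3504.59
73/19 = 3.84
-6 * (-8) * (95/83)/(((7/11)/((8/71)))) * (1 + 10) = 4414080/41251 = 107.01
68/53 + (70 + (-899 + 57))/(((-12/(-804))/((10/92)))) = -6851866/1219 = -5620.89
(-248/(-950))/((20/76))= 124/125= 0.99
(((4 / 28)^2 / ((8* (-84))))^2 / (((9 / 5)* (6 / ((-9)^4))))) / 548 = 135 / 132037943296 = 0.00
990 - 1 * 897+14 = 107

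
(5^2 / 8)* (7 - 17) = -125 / 4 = -31.25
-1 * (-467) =467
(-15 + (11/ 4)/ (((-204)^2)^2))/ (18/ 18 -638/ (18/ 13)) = 103913487349/ 3185140819968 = 0.03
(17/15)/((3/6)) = 34/15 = 2.27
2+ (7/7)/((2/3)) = 7/2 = 3.50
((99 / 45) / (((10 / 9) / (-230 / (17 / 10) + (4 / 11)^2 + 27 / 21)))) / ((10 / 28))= -17349147 / 23375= -742.21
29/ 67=0.43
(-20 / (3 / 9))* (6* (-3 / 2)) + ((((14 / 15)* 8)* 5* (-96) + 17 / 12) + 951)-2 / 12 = -8367 / 4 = -2091.75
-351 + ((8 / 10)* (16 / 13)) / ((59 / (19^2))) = -1322981 / 3835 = -344.98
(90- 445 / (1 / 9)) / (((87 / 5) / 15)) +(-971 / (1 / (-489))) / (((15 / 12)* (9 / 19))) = 11978123 / 15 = 798541.53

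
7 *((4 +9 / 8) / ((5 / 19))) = 5453 / 40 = 136.32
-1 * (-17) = 17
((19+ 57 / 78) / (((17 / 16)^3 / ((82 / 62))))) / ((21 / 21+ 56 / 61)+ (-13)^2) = 1313805312 / 10321422007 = 0.13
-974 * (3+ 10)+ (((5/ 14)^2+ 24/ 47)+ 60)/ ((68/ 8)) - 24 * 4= -998418317/ 78302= -12750.87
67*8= 536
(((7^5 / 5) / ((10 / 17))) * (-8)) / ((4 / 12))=-3428628 / 25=-137145.12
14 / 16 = 7 / 8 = 0.88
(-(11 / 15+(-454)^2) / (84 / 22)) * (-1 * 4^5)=17412741632 / 315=55278544.86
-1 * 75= -75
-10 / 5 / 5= -2 / 5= -0.40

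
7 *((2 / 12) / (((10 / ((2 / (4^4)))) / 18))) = 21 / 1280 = 0.02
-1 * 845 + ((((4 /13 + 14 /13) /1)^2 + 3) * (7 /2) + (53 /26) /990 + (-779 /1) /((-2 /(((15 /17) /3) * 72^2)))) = 3373561076323 /5688540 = 593045.15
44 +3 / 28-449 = -11337 / 28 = -404.89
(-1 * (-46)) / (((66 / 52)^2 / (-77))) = -217672 / 99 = -2198.71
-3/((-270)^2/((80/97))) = -4/117855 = -0.00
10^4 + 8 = 10008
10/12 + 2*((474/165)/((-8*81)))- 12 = -49787/4455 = -11.18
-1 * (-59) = 59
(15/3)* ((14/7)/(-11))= -10/11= -0.91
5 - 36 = -31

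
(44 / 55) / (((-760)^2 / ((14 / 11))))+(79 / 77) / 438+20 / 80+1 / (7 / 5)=5884400981 / 6087543000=0.97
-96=-96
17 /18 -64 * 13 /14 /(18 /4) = -515 /42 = -12.26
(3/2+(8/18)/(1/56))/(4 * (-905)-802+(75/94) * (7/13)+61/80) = -11609000/1944801801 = -0.01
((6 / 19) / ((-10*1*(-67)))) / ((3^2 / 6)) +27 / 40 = 34387 / 50920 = 0.68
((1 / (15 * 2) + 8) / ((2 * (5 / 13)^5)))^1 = 89481613 / 187500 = 477.24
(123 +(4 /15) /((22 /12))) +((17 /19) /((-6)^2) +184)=11555747 /37620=307.17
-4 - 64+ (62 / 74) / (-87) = -218923 / 3219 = -68.01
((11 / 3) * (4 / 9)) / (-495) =-4 / 1215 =-0.00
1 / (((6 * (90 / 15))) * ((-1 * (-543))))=1 / 19548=0.00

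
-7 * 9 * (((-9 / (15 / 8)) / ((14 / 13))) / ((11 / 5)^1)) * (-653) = -916812 / 11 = -83346.55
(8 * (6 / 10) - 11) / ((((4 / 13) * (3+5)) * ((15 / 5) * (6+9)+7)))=-31 / 640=-0.05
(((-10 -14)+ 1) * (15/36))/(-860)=0.01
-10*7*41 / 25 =-574 / 5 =-114.80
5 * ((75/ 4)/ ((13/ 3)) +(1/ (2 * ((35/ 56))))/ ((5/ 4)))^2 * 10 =41692849/ 33800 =1233.52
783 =783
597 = 597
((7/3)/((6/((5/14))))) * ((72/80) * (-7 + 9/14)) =-89/112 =-0.79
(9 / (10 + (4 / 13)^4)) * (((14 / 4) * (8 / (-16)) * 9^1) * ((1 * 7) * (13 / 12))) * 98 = -491220639 / 46672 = -10524.95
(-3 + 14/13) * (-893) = 22325/13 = 1717.31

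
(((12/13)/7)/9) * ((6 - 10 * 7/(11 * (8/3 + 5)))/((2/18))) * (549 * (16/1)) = 137873664/23023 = 5988.52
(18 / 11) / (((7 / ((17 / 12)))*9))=17 / 462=0.04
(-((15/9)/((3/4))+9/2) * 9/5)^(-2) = 100/14641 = 0.01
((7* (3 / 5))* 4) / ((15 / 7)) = 196 / 25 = 7.84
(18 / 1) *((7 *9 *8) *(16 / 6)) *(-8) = -193536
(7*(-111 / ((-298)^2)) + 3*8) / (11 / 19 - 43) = -40479861 / 71576024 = -0.57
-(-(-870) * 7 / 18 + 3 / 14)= -14219 / 42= -338.55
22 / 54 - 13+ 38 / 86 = -14107 / 1161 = -12.15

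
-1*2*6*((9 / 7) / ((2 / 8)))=-432 / 7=-61.71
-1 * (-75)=75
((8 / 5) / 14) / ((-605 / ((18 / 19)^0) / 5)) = -4 / 4235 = -0.00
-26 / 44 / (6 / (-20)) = 65 / 33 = 1.97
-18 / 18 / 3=-0.33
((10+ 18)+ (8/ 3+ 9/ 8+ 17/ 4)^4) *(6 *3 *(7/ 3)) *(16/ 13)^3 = 329656.40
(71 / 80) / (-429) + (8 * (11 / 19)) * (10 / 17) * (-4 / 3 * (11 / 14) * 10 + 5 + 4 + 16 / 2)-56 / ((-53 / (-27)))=-44238019183 / 4112668560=-10.76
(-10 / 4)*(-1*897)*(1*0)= 0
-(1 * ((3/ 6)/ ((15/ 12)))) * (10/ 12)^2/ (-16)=5/ 288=0.02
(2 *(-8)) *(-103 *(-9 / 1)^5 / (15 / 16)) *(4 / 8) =-259500672 / 5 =-51900134.40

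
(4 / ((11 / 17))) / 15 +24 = 4028 / 165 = 24.41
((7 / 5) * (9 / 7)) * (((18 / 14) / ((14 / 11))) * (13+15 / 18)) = 24651 / 980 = 25.15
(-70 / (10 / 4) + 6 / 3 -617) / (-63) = 643 / 63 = 10.21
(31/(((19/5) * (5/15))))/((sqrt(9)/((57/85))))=5.47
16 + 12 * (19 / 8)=89 / 2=44.50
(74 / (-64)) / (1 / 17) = -19.66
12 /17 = 0.71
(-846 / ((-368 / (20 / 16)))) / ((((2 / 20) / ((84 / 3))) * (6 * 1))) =134.10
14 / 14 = 1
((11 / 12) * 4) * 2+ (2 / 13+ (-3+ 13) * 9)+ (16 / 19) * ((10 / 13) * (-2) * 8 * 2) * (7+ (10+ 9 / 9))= -204242 / 741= -275.63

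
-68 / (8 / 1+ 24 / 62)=-527 / 65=-8.11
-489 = -489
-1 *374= -374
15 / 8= 1.88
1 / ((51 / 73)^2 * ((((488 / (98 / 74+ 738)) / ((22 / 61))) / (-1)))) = -1603522745 / 1432391508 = -1.12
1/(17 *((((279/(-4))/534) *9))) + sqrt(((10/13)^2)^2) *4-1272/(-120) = 155305513/12023505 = 12.92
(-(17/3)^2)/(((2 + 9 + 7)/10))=-1445/81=-17.84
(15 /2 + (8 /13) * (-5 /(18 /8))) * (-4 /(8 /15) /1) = -7175 /156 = -45.99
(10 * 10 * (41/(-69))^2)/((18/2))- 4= -3296/42849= -0.08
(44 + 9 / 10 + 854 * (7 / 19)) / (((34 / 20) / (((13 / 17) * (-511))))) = -453789973 / 5491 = -82642.50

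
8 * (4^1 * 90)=2880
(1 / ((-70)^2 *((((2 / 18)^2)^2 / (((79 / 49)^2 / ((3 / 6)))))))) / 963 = 4549689 / 629422150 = 0.01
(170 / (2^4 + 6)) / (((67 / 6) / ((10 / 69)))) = 1700 / 16951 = 0.10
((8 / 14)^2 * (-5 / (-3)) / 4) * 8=160 / 147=1.09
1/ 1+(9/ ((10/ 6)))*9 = 248/ 5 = 49.60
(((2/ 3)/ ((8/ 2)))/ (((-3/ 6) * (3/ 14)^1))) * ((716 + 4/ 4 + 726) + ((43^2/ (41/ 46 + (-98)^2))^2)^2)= -225176001132263609834/ 100315913347265625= -2244.67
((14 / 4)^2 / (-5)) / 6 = -0.41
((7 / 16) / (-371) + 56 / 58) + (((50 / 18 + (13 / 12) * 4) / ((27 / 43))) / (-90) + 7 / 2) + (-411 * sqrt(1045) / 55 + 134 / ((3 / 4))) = 49212564493 / 268913520 - 411 * sqrt(1045) / 55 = -58.56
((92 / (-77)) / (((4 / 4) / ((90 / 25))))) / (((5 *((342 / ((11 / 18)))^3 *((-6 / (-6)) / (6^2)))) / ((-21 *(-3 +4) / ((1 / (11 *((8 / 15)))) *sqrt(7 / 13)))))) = 122452 *sqrt(91) / 39376661625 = 0.00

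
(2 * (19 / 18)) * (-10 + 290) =5320 / 9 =591.11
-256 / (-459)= 256 / 459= 0.56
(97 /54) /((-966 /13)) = -1261 /52164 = -0.02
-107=-107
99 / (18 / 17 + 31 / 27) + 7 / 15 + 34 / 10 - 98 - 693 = -11278876 / 15195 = -742.28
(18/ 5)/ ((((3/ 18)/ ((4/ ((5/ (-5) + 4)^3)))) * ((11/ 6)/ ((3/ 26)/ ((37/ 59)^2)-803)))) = -1371433872/ 978835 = -1401.09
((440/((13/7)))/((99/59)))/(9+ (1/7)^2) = 404740/25857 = 15.65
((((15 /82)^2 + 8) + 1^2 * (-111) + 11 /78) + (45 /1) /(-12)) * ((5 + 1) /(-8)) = 1746746 /21853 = 79.93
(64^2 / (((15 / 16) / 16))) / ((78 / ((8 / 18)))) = 2097152 / 5265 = 398.32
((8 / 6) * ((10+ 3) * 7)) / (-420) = -13 / 45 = -0.29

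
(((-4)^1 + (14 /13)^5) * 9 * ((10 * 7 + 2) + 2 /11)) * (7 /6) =-1933.79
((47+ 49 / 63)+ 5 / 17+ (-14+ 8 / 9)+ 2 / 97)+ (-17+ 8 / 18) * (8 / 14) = 2651309 / 103887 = 25.52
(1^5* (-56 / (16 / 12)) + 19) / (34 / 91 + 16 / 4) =-2093 / 398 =-5.26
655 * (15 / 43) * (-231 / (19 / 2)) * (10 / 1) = -45391500 / 817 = -55558.75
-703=-703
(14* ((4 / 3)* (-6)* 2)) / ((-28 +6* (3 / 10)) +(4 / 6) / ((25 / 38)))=16800 / 1889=8.89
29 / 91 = 0.32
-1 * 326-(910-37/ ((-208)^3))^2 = -67086283691847042393/ 80980417183744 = -828426.01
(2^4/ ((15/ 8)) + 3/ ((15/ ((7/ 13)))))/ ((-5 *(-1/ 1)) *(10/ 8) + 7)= 1348/ 2067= 0.65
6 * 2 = 12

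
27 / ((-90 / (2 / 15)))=-1 / 25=-0.04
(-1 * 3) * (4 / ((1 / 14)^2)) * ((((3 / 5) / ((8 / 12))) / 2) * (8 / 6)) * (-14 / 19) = 1039.83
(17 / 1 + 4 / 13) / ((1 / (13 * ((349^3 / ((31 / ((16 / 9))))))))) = 17003419600 / 31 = 548497406.45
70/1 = 70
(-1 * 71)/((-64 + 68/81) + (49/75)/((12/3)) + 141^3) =-0.00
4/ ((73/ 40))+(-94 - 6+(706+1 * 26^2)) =93746/ 73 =1284.19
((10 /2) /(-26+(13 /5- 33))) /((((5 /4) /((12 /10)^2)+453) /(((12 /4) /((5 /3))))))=-1080 /3071779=-0.00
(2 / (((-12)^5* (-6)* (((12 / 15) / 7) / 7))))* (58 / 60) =1421 / 17915904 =0.00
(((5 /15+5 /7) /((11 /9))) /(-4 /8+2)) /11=4 /77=0.05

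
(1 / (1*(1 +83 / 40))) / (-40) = -1 / 123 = -0.01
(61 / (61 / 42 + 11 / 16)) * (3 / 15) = 20496 / 3595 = 5.70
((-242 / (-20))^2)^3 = 3138428376721 / 1000000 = 3138428.38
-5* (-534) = 2670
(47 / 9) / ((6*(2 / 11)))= 517 / 108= 4.79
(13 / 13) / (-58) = -1 / 58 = -0.02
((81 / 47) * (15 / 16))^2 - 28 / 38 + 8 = 106087827 / 10744576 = 9.87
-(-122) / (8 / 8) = 122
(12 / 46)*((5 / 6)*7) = 35 / 23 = 1.52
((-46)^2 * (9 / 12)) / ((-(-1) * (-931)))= -1587 / 931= -1.70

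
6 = 6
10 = 10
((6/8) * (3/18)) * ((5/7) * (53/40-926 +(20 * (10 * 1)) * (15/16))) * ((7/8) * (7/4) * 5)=-1032045/2048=-503.93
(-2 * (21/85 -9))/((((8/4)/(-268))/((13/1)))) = -2592096/85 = -30495.25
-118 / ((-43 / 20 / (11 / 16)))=3245 / 86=37.73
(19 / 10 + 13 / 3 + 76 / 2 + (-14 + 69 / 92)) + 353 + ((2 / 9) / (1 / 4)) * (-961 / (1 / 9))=-438241 / 60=-7304.02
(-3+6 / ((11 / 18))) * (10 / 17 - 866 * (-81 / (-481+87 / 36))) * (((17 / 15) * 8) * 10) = -5700941600 / 63173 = -90243.33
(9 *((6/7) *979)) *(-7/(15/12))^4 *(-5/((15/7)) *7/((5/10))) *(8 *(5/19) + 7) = -2209163416.72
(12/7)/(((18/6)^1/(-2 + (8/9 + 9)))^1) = 284/63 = 4.51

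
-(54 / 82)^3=-19683 / 68921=-0.29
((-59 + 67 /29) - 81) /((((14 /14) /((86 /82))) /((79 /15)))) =-4521407 /5945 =-760.54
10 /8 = 5 /4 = 1.25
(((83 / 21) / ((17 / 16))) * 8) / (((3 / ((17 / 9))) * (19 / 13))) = 138112 / 10773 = 12.82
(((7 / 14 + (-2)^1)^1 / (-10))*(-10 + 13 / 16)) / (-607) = 441 / 194240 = 0.00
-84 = -84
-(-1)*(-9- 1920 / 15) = -137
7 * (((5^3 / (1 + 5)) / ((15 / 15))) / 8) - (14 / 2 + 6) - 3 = 107 / 48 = 2.23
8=8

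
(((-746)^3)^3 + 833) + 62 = -71556558857961445666104961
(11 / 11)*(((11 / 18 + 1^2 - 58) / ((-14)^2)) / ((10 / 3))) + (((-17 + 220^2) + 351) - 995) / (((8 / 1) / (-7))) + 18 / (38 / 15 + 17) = -4112250715 / 98448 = -41770.79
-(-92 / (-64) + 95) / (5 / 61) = -94123 / 80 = -1176.54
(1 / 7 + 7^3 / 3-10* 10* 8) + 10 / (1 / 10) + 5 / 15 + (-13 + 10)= -12352 / 21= -588.19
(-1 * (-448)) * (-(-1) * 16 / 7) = 1024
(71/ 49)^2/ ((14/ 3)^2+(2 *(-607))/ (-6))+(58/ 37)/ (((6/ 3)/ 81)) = 11377455786/ 179184229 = 63.50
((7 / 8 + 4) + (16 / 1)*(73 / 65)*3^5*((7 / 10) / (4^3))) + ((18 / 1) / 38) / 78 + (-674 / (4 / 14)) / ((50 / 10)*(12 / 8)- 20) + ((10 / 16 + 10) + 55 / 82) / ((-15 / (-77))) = 121258541 / 405080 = 299.34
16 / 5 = 3.20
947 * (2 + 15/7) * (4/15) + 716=1762.21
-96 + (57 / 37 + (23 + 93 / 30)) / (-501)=-5935249 / 61790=-96.06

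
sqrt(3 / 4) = sqrt(3) / 2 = 0.87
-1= -1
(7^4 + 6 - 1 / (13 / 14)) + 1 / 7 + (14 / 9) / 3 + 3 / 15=29567347 / 12285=2406.78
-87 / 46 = -1.89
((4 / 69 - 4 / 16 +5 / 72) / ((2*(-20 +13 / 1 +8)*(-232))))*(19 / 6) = 133 / 158976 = 0.00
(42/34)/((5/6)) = 126/85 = 1.48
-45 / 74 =-0.61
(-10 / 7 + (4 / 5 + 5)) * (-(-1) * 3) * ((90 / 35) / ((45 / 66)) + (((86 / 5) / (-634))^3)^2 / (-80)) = 15370294850857059303523563 / 310764692551739256250000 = 49.46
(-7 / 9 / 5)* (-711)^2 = -393183 / 5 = -78636.60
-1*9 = -9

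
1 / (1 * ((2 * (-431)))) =-1 / 862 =-0.00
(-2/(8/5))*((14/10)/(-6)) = 7/24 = 0.29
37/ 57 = 0.65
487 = 487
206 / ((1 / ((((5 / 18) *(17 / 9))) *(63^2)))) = 428995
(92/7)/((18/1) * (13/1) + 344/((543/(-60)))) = 8326/124159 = 0.07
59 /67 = 0.88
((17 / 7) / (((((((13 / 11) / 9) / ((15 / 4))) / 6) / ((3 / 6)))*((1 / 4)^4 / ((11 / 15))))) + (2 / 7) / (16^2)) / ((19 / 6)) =71838237 / 5824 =12334.86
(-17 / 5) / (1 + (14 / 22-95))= 187 / 5135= 0.04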